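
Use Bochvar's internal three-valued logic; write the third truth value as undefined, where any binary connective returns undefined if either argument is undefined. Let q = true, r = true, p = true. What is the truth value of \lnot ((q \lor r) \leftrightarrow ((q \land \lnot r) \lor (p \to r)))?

q \lor r = true \lor true = true
\lnot r = \lnot true = false
q \land \lnot r = true \land false = false
p \to r = true \to true = true
(q \land \lnot r) \lor (p \to r) = false \lor true = true
(q \lor r) \leftrightarrow ((q \land \lnot r) \lor (p \to r)) = true \leftrightarrow true = true
\lnot ((q \lor r) \leftrightarrow ((q \land \lnot r) \lor (p \to r))) = \lnot true = false

false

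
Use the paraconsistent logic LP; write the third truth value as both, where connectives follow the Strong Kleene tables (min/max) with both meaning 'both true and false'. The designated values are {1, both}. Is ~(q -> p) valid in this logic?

Countermodel: q=1, p=1 gives 0, which is not designated.

No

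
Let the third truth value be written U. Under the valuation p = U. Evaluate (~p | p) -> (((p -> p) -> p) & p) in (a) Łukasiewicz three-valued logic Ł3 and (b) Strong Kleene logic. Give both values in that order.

In Łukasiewicz three-valued logic Ł3: ~p = ~U = U
~p | p = U | U = U
p -> p = U -> U = true
(p -> p) -> p = true -> U = U
((p -> p) -> p) & p = U & U = U
(~p | p) -> (((p -> p) -> p) & p) = U -> U = true
In Strong Kleene logic: ~p = ~U = U
~p | p = U | U = U
p -> p = U -> U = U
(p -> p) -> p = U -> U = U
((p -> p) -> p) & p = U & U = U
(~p | p) -> (((p -> p) -> p) & p) = U -> U = U
They differ because Łukasiewicz three-valued logic Ł3 and Strong Kleene logic treat U differently under implication.

true; U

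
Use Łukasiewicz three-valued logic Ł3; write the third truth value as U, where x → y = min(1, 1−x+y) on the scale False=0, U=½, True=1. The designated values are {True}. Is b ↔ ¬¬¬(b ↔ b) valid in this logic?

Countermodel: b=True gives False, which is not designated.

No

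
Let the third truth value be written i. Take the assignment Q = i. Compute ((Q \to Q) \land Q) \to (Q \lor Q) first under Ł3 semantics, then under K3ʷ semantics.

⊤; i

In Ł3: Q \to Q = i \to i = ⊤  [min(1, 1−½+½)]
(Q \to Q) \land Q = ⊤ \land i = i
Q \lor Q = i \lor i = i
((Q \to Q) \land Q) \to (Q \lor Q) = i \to i = ⊤
In K3ʷ: Q \to Q = i \to i = i  [any arg is the third value ⇒ result is the third value]
(Q \to Q) \land Q = i \land i = i
Q \lor Q = i \lor i = i
((Q \to Q) \land Q) \to (Q \lor Q) = i \to i = i
They differ because Ł3 and K3ʷ treat i differently under the binary connectives.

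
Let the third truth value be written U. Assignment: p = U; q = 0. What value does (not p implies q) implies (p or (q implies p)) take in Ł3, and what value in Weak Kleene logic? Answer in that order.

In Ł3: not p = not U = U
not p implies q = U implies 0 = U
q implies p = 0 implies U = 1
p or (q implies p) = U or 1 = 1
(not p implies q) implies (p or (q implies p)) = U implies 1 = 1
In Weak Kleene logic: not p = not U = U
not p implies q = U implies 0 = U
q implies p = 0 implies U = U
p or (q implies p) = U or U = U
(not p implies q) implies (p or (q implies p)) = U implies U = U
They differ because Ł3 and Weak Kleene logic treat U differently under the binary connectives.

1; U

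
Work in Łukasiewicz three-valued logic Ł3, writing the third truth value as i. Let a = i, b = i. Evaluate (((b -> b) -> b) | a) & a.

b -> b = i -> i = ⊤
(b -> b) -> b = ⊤ -> i = i
((b -> b) -> b) | a = i | i = i
(((b -> b) -> b) | a) & a = i & i = i

i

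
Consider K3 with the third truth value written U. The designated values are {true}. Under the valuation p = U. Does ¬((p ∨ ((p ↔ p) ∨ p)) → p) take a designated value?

p ↔ p = U ↔ U = U
(p ↔ p) ∨ p = U ∨ U = U
p ∨ ((p ↔ p) ∨ p) = U ∨ U = U
(p ∨ ((p ↔ p) ∨ p)) → p = U → U = U  [¬U ∨ U]
¬((p ∨ ((p ↔ p) ∨ p)) → p) = ¬U = U
U ∉ {true}.

No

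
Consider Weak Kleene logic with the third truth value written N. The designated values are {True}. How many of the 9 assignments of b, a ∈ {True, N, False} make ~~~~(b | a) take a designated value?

3

Designated under: (b=True, a=True); (b=True, a=False); (b=False, a=True).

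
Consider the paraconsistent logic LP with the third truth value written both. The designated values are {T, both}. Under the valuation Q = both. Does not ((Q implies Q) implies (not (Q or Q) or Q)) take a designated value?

Yes

Q implies Q = both implies both = both  [not both or both]
Q or Q = both or both = both
not (Q or Q) = not both = both
not (Q or Q) or Q = both or both = both
(Q implies Q) implies (not (Q or Q) or Q) = both implies both = both
not ((Q implies Q) implies (not (Q or Q) or Q)) = not both = both
both ∈ {T, both}.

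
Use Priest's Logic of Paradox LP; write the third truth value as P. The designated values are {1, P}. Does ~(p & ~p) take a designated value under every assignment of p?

Yes

Every assignment of p over {1, P, 0} gives a value in {1, P}.
In particular, with p=P: ~(p & ~p) = P.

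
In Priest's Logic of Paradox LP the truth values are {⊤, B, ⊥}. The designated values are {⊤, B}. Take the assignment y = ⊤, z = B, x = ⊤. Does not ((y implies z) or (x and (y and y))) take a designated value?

y implies z = ⊤ implies B = B  [not ⊤ or B]
y and y = ⊤ and ⊤ = ⊤
x and (y and y) = ⊤ and ⊤ = ⊤
(y implies z) or (x and (y and y)) = B or ⊤ = ⊤
not ((y implies z) or (x and (y and y))) = not ⊤ = ⊥
⊥ ∉ {⊤, B}.

No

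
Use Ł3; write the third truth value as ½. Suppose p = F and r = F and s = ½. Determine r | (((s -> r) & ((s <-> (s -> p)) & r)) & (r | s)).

s -> r = ½ -> F = ½  [min(1, 1−½+0)]
s -> p = ½ -> F = ½
s <-> (s -> p) = ½ <-> ½ = T
(s <-> (s -> p)) & r = T & F = F
(s -> r) & ((s <-> (s -> p)) & r) = ½ & F = F
r | s = F | ½ = ½
((s -> r) & ((s <-> (s -> p)) & r)) & (r | s) = F & ½ = F
r | (((s -> r) & ((s <-> (s -> p)) & r)) & (r | s)) = F | F = F

F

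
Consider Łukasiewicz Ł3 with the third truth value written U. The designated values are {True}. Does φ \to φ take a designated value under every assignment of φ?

Yes

Every assignment of φ over {True, U, False} gives a value in {True}.
In particular, with φ=U: φ \to φ = True.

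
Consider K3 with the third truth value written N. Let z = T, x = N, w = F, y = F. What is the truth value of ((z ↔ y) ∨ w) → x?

z ↔ y = T ↔ F = F
(z ↔ y) ∨ w = F ∨ F = F
((z ↔ y) ∨ w) → x = F → N = T  [¬F ∨ N]

T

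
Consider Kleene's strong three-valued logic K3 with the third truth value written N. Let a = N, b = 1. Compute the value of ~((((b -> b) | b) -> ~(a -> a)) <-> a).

N

b -> b = 1 -> 1 = 1
(b -> b) | b = 1 | 1 = 1
a -> a = N -> N = N
~(a -> a) = ~N = N
((b -> b) | b) -> ~(a -> a) = 1 -> N = N
(((b -> b) | b) -> ~(a -> a)) <-> a = N <-> N = N
~((((b -> b) | b) -> ~(a -> a)) <-> a) = ~N = N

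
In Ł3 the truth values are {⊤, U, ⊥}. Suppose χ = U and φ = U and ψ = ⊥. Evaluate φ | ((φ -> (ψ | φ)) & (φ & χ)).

ψ | φ = ⊥ | U = U
φ -> (ψ | φ) = U -> U = ⊤  [min(1, 1−½+½)]
φ & χ = U & U = U
(φ -> (ψ | φ)) & (φ & χ) = ⊤ & U = U
φ | ((φ -> (ψ | φ)) & (φ & χ)) = U | U = U

U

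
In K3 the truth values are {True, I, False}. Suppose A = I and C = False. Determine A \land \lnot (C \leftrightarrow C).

C \leftrightarrow C = False \leftrightarrow False = True
\lnot (C \leftrightarrow C) = \lnot True = False
A \land \lnot (C \leftrightarrow C) = I \land False = False

False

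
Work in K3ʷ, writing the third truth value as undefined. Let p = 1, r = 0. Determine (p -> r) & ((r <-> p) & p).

0

p -> r = 1 -> 0 = 0
r <-> p = 0 <-> 1 = 0
(r <-> p) & p = 0 & 1 = 0
(p -> r) & ((r <-> p) & p) = 0 & 0 = 0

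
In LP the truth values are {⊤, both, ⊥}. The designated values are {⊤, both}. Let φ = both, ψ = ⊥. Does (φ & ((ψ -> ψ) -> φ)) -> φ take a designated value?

ψ -> ψ = ⊥ -> ⊥ = ⊤
(ψ -> ψ) -> φ = ⊤ -> both = both  [~⊤ | both]
φ & ((ψ -> ψ) -> φ) = both & both = both
(φ & ((ψ -> ψ) -> φ)) -> φ = both -> both = both
both ∈ {⊤, both}.

Yes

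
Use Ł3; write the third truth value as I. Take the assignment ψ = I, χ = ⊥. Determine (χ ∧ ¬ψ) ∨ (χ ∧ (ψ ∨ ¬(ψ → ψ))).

⊥

¬ψ = ¬I = I
χ ∧ ¬ψ = ⊥ ∧ I = ⊥
ψ → ψ = I → I = ⊤  [min(1, 1−½+½)]
¬(ψ → ψ) = ¬⊤ = ⊥
ψ ∨ ¬(ψ → ψ) = I ∨ ⊥ = I
χ ∧ (ψ ∨ ¬(ψ → ψ)) = ⊥ ∧ I = ⊥
(χ ∧ ¬ψ) ∨ (χ ∧ (ψ ∨ ¬(ψ → ψ))) = ⊥ ∨ ⊥ = ⊥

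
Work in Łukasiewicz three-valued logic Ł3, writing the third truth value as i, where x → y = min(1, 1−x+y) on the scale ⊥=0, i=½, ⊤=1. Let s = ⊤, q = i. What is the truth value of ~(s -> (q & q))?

i

q & q = i & i = i
s -> (q & q) = ⊤ -> i = i
~(s -> (q & q)) = ~i = i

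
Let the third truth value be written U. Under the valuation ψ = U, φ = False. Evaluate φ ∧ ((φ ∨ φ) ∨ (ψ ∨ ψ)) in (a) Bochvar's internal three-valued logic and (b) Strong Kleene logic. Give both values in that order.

U; False

In Bochvar's internal three-valued logic: φ ∨ φ = False ∨ False = False
ψ ∨ ψ = U ∨ U = U
(φ ∨ φ) ∨ (ψ ∨ ψ) = False ∨ U = U
φ ∧ ((φ ∨ φ) ∨ (ψ ∨ ψ)) = False ∧ U = U
In Strong Kleene logic: φ ∨ φ = False ∨ False = False
ψ ∨ ψ = U ∨ U = U
(φ ∨ φ) ∨ (ψ ∨ ψ) = False ∨ U = U
φ ∧ ((φ ∨ φ) ∨ (ψ ∨ ψ)) = False ∧ U = False
They differ because Bochvar's internal three-valued logic and Strong Kleene logic treat U differently under the binary connectives.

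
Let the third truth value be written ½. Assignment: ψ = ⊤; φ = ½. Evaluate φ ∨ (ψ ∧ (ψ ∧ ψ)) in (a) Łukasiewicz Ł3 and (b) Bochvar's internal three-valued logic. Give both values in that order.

In Łukasiewicz Ł3: ψ ∧ ψ = ⊤ ∧ ⊤ = ⊤
ψ ∧ (ψ ∧ ψ) = ⊤ ∧ ⊤ = ⊤
φ ∨ (ψ ∧ (ψ ∧ ψ)) = ½ ∨ ⊤ = ⊤
In Bochvar's internal three-valued logic: ψ ∧ ψ = ⊤ ∧ ⊤ = ⊤
ψ ∧ (ψ ∧ ψ) = ⊤ ∧ ⊤ = ⊤
φ ∨ (ψ ∧ (ψ ∧ ψ)) = ½ ∨ ⊤ = ½
They differ because Łukasiewicz Ł3 and Bochvar's internal three-valued logic treat ½ differently under the binary connectives.

⊤; ½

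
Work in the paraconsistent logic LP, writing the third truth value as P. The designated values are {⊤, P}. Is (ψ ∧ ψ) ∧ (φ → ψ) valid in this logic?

Countermodel: ψ=⊥, φ=⊤ gives ⊥, which is not designated.

No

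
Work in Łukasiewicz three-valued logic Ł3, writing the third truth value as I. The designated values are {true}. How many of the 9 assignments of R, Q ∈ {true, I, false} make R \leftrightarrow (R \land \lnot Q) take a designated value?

6

Of the 9 assignments, 6 give a value in {true}.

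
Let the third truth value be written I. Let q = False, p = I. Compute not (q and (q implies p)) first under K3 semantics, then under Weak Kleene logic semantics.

True; I

In K3: q implies p = False implies I = True  [not False or I]
q and (q implies p) = False and True = False
not (q and (q implies p)) = not False = True
In Weak Kleene logic: q implies p = False implies I = I  [any arg is the third value ⇒ result is the third value]
q and (q implies p) = False and I = I
not (q and (q implies p)) = not I = I
They differ because K3 and Weak Kleene logic treat I differently under the binary connectives.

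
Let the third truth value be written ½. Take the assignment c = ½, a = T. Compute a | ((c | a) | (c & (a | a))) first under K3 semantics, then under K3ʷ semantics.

T; ½

In K3: c | a = ½ | T = T
a | a = T | T = T
c & (a | a) = ½ & T = ½
(c | a) | (c & (a | a)) = T | ½ = T
a | ((c | a) | (c & (a | a))) = T | T = T
In K3ʷ: c | a = ½ | T = ½
a | a = T | T = T
c & (a | a) = ½ & T = ½
(c | a) | (c & (a | a)) = ½ | ½ = ½
a | ((c | a) | (c & (a | a))) = T | ½ = ½
They differ because K3 and K3ʷ treat ½ differently under the binary connectives.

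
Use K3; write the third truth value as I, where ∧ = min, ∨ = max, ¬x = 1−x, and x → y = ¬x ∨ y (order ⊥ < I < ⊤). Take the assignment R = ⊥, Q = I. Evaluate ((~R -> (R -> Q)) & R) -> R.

~R = ~⊥ = ⊤
R -> Q = ⊥ -> I = ⊤  [~⊥ | I]
~R -> (R -> Q) = ⊤ -> ⊤ = ⊤
(~R -> (R -> Q)) & R = ⊤ & ⊥ = ⊥
((~R -> (R -> Q)) & R) -> R = ⊥ -> ⊥ = ⊤

⊤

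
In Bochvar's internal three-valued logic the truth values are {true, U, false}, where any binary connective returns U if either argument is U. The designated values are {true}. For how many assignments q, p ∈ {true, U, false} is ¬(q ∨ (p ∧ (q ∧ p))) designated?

2

Designated under: (q=false, p=true); (q=false, p=false).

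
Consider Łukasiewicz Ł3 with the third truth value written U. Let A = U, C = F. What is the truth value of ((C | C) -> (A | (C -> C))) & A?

U

C | C = F | F = F
C -> C = F -> F = T
A | (C -> C) = U | T = T
(C | C) -> (A | (C -> C)) = F -> T = T
((C | C) -> (A | (C -> C))) & A = T & U = U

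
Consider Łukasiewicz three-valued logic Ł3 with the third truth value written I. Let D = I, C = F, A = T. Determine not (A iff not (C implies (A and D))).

A and D = T and I = I
C implies (A and D) = F implies I = T  [min(1, 1−0+½)]
not (C implies (A and D)) = not T = F
A iff not (C implies (A and D)) = T iff F = F
not (A iff not (C implies (A and D))) = not F = T

T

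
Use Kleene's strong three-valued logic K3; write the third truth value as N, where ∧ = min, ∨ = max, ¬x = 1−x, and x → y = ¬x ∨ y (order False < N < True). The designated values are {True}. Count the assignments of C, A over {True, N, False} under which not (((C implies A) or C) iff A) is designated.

2

Designated under: (C=True, A=False); (C=False, A=False).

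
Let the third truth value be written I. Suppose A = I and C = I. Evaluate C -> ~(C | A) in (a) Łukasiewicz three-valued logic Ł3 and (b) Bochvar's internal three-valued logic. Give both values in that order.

In Łukasiewicz three-valued logic Ł3: C | A = I | I = I
~(C | A) = ~I = I
C -> ~(C | A) = I -> I = true  [min(1, 1−½+½)]
In Bochvar's internal three-valued logic: C | A = I | I = I
~(C | A) = ~I = I
C -> ~(C | A) = I -> I = I  [any arg is the third value ⇒ result is the third value]
They differ because Łukasiewicz three-valued logic Ł3 and Bochvar's internal three-valued logic treat I differently under the binary connectives.

true; I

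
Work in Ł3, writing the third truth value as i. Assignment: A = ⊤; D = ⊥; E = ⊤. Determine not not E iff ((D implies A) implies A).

not E = not ⊤ = ⊥
not not E = not ⊥ = ⊤
D implies A = ⊥ implies ⊤ = ⊤
(D implies A) implies A = ⊤ implies ⊤ = ⊤
not not E iff ((D implies A) implies A) = ⊤ iff ⊤ = ⊤

⊤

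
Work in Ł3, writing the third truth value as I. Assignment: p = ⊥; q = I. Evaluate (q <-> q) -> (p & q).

q <-> q = I <-> I = ⊤  [1 − |½−½|]
p & q = ⊥ & I = ⊥
(q <-> q) -> (p & q) = ⊤ -> ⊥ = ⊥

⊥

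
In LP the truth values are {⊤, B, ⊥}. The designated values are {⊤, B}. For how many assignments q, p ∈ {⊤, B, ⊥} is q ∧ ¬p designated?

Designated under: (q=⊤, p=B); (q=⊤, p=⊥); (q=B, p=B); (q=B, p=⊥).

4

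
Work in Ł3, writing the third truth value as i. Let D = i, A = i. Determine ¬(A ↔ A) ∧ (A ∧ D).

A ↔ A = i ↔ i = ⊤  [1 − |½−½|]
¬(A ↔ A) = ¬⊤ = ⊥
A ∧ D = i ∧ i = i
¬(A ↔ A) ∧ (A ∧ D) = ⊥ ∧ i = ⊥

⊥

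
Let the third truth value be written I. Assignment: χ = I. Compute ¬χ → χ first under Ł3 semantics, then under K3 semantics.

T; I

In Ł3: ¬χ = ¬I = I
¬χ → χ = I → I = T
In K3: ¬χ = ¬I = I
¬χ → χ = I → I = I  [¬I ∨ I]
They differ because Ł3 and K3 treat I differently under implication.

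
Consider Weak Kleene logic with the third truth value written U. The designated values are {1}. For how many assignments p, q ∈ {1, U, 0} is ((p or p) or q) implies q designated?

Designated under: (p=1, q=1); (p=0, q=1); (p=0, q=0).

3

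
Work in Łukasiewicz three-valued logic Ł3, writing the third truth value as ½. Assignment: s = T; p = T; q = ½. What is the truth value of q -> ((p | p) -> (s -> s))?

T

p | p = T | T = T
s -> s = T -> T = T
(p | p) -> (s -> s) = T -> T = T
q -> ((p | p) -> (s -> s)) = ½ -> T = T  [min(1, 1−½+1)]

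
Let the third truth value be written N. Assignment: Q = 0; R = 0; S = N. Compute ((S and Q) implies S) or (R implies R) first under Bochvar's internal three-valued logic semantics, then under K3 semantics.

In Bochvar's internal three-valued logic: S and Q = N and 0 = N
(S and Q) implies S = N implies N = N  [any arg is the third value ⇒ result is the third value]
R implies R = 0 implies 0 = 1
((S and Q) implies S) or (R implies R) = N or 1 = N
In K3: S and Q = N and 0 = 0
(S and Q) implies S = 0 implies N = 1  [not 0 or N]
R implies R = 0 implies 0 = 1
((S and Q) implies S) or (R implies R) = 1 or 1 = 1
They differ because Bochvar's internal three-valued logic and K3 treat N differently under the binary connectives.

N; 1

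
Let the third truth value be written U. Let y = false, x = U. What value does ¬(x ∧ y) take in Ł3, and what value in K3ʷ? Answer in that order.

true; U

In Ł3: x ∧ y = U ∧ false = false
¬(x ∧ y) = ¬false = true
In K3ʷ: x ∧ y = U ∧ false = U
¬(x ∧ y) = ¬U = U
They differ because Ł3 and K3ʷ treat U differently under the binary connectives.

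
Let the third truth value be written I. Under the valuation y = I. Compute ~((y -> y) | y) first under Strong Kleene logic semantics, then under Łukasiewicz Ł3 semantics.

In Strong Kleene logic: y -> y = I -> I = I  [~I | I]
(y -> y) | y = I | I = I
~((y -> y) | y) = ~I = I
In Łukasiewicz Ł3: y -> y = I -> I = true  [min(1, 1−½+½)]
(y -> y) | y = true | I = true
~((y -> y) | y) = ~true = false
They differ because Strong Kleene logic and Łukasiewicz Ł3 treat I differently under implication.

I; false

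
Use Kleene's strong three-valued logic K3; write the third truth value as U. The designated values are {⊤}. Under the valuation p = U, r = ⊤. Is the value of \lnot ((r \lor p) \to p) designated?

r \lor p = ⊤ \lor U = ⊤
(r \lor p) \to p = ⊤ \to U = U
\lnot ((r \lor p) \to p) = \lnot U = U
U ∉ {⊤}.

No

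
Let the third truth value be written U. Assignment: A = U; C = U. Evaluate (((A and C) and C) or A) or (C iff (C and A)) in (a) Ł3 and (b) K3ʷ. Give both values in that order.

true; U

In Ł3: A and C = U and U = U
(A and C) and C = U and U = U
((A and C) and C) or A = U or U = U
C and A = U and U = U
C iff (C and A) = U iff U = true
(((A and C) and C) or A) or (C iff (C and A)) = U or true = true
In K3ʷ: A and C = U and U = U
(A and C) and C = U and U = U
((A and C) and C) or A = U or U = U
C and A = U and U = U
C iff (C and A) = U iff U = U
(((A and C) and C) or A) or (C iff (C and A)) = U or U = U
They differ because Ł3 and K3ʷ treat U differently under the binary connectives.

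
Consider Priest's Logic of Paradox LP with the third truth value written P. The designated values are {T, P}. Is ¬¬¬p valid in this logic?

Countermodel: p=T gives F, which is not designated.

No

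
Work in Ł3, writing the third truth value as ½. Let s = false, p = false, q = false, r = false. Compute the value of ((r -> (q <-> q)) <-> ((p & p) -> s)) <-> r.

q <-> q = false <-> false = true
r -> (q <-> q) = false -> true = true
p & p = false & false = false
(p & p) -> s = false -> false = true
(r -> (q <-> q)) <-> ((p & p) -> s) = true <-> true = true
((r -> (q <-> q)) <-> ((p & p) -> s)) <-> r = true <-> false = false

false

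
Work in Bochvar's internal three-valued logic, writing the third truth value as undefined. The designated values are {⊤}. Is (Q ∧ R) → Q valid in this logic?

No

Countermodel: Q=⊤, R=undefined gives undefined, which is not designated.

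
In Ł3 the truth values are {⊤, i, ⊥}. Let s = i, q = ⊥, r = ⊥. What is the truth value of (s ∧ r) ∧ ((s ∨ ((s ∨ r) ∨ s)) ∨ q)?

s ∧ r = i ∧ ⊥ = ⊥
s ∨ r = i ∨ ⊥ = i
(s ∨ r) ∨ s = i ∨ i = i
s ∨ ((s ∨ r) ∨ s) = i ∨ i = i
(s ∨ ((s ∨ r) ∨ s)) ∨ q = i ∨ ⊥ = i
(s ∧ r) ∧ ((s ∨ ((s ∨ r) ∨ s)) ∨ q) = ⊥ ∧ i = ⊥

⊥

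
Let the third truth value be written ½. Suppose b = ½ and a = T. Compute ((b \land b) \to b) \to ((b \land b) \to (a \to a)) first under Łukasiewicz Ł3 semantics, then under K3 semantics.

T; T

In Łukasiewicz Ł3: b \land b = ½ \land ½ = ½
(b \land b) \to b = ½ \to ½ = T  [min(1, 1−½+½)]
b \land b = ½ \land ½ = ½
a \to a = T \to T = T
(b \land b) \to (a \to a) = ½ \to T = T
((b \land b) \to b) \to ((b \land b) \to (a \to a)) = T \to T = T
In K3: b \land b = ½ \land ½ = ½
(b \land b) \to b = ½ \to ½ = ½  [\lnot ½ \lor ½]
b \land b = ½ \land ½ = ½
a \to a = T \to T = T
(b \land b) \to (a \to a) = ½ \to T = T
((b \land b) \to b) \to ((b \land b) \to (a \to a)) = ½ \to T = T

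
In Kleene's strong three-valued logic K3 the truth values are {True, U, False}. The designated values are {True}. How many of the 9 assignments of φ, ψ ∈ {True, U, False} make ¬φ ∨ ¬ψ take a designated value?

Of the 9 assignments, 5 give a value in {True}.

5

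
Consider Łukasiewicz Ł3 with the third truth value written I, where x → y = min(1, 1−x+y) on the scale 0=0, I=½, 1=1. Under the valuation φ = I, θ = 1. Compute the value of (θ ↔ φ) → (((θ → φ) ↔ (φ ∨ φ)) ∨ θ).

θ ↔ φ = 1 ↔ I = I  [1 − |1−½|]
θ → φ = 1 → I = I
φ ∨ φ = I ∨ I = I
(θ → φ) ↔ (φ ∨ φ) = I ↔ I = 1
((θ → φ) ↔ (φ ∨ φ)) ∨ θ = 1 ∨ 1 = 1
(θ ↔ φ) → (((θ → φ) ↔ (φ ∨ φ)) ∨ θ) = I → 1 = 1

1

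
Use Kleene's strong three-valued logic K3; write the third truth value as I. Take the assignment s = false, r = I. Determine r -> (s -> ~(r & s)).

r & s = I & false = false
~(r & s) = ~false = true
s -> ~(r & s) = false -> true = true
r -> (s -> ~(r & s)) = I -> true = true  [~I | true]

true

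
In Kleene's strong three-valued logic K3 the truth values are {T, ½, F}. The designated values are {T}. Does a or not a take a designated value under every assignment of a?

Countermodel: a=½ gives ½, which is not designated.

No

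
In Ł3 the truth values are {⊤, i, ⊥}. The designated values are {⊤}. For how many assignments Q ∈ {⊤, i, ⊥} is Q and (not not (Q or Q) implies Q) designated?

1

Q=⊤: ⊤ ✓
Q=i: i ·
Q=⊥: ⊥ ·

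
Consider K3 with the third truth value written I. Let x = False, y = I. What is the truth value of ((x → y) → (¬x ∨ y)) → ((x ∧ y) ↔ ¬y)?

I

x → y = False → I = True  [¬False ∨ I]
¬x = ¬False = True
¬x ∨ y = True ∨ I = True
(x → y) → (¬x ∨ y) = True → True = True
x ∧ y = False ∧ I = False
¬y = ¬I = I
(x ∧ y) ↔ ¬y = False ↔ I = I
((x → y) → (¬x ∨ y)) → ((x ∧ y) ↔ ¬y) = True → I = I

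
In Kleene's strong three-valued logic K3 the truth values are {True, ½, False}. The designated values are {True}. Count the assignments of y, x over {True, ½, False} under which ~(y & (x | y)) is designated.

3

Designated under: (y=False, x=True); (y=False, x=½); (y=False, x=False).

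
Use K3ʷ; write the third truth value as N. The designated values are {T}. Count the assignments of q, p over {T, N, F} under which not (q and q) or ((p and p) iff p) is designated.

Designated under: (q=T, p=T); (q=T, p=F); (q=F, p=T); (q=F, p=F).

4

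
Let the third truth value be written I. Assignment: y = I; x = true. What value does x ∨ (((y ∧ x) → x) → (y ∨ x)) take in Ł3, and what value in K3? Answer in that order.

true; true

In Ł3: y ∧ x = I ∧ true = I
(y ∧ x) → x = I → true = true
y ∨ x = I ∨ true = true
((y ∧ x) → x) → (y ∨ x) = true → true = true
x ∨ (((y ∧ x) → x) → (y ∨ x)) = true ∨ true = true
In K3: y ∧ x = I ∧ true = I
(y ∧ x) → x = I → true = true  [¬I ∨ true]
y ∨ x = I ∨ true = true
((y ∧ x) → x) → (y ∨ x) = true → true = true
x ∨ (((y ∧ x) → x) → (y ∨ x)) = true ∨ true = true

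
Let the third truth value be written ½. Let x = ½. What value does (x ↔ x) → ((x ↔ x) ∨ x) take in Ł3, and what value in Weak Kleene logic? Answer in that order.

In Ł3: x ↔ x = ½ ↔ ½ = ⊤  [1 − |½−½|]
x ↔ x = ½ ↔ ½ = ⊤
(x ↔ x) ∨ x = ⊤ ∨ ½ = ⊤
(x ↔ x) → ((x ↔ x) ∨ x) = ⊤ → ⊤ = ⊤
In Weak Kleene logic: x ↔ x = ½ ↔ ½ = ½
x ↔ x = ½ ↔ ½ = ½
(x ↔ x) ∨ x = ½ ∨ ½ = ½
(x ↔ x) → ((x ↔ x) ∨ x) = ½ → ½ = ½  [any arg is the third value ⇒ result is the third value]
They differ because Ł3 and Weak Kleene logic treat ½ differently under the binary connectives.

⊤; ½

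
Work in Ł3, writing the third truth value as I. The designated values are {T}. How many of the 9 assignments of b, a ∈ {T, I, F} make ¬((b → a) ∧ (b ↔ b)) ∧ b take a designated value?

1

Designated under: (b=T, a=F).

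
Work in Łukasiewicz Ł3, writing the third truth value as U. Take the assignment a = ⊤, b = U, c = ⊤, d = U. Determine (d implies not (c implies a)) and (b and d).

U

c implies a = ⊤ implies ⊤ = ⊤
not (c implies a) = not ⊤ = ⊥
d implies not (c implies a) = U implies ⊥ = U
b and d = U and U = U
(d implies not (c implies a)) and (b and d) = U and U = U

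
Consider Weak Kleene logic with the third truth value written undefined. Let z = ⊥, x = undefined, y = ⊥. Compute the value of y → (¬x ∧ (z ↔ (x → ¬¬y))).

undefined

¬x = ¬undefined = undefined
¬y = ¬⊥ = ⊤
¬¬y = ¬⊤ = ⊥
x → ¬¬y = undefined → ⊥ = undefined  [any arg is the third value ⇒ result is the third value]
z ↔ (x → ¬¬y) = ⊥ ↔ undefined = undefined
¬x ∧ (z ↔ (x → ¬¬y)) = undefined ∧ undefined = undefined
y → (¬x ∧ (z ↔ (x → ¬¬y))) = ⊥ → undefined = undefined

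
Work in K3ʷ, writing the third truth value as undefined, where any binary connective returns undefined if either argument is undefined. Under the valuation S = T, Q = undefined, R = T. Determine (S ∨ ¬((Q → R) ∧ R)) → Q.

Q → R = undefined → T = undefined  [any arg is the third value ⇒ result is the third value]
(Q → R) ∧ R = undefined ∧ T = undefined
¬((Q → R) ∧ R) = ¬undefined = undefined
S ∨ ¬((Q → R) ∧ R) = T ∨ undefined = undefined
(S ∨ ¬((Q → R) ∧ R)) → Q = undefined → undefined = undefined

undefined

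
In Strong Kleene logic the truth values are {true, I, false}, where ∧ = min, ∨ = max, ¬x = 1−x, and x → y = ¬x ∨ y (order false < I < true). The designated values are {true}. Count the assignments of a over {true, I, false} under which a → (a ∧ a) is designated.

2

a=true: true ✓
a=I: I ·
a=false: true ✓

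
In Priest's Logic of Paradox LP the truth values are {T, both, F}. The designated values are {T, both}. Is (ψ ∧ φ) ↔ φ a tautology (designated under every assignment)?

No

Countermodel: ψ=F, φ=T gives F, which is not designated.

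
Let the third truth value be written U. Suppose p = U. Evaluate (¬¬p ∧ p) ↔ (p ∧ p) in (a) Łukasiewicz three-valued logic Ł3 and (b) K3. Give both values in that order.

In Łukasiewicz three-valued logic Ł3: ¬p = ¬U = U
¬¬p = ¬U = U
¬¬p ∧ p = U ∧ U = U
p ∧ p = U ∧ U = U
(¬¬p ∧ p) ↔ (p ∧ p) = U ↔ U = T  [1 − |½−½|]
In K3: ¬p = ¬U = U
¬¬p = ¬U = U
¬¬p ∧ p = U ∧ U = U
p ∧ p = U ∧ U = U
(¬¬p ∧ p) ↔ (p ∧ p) = U ↔ U = U
They differ because Łukasiewicz three-valued logic Ł3 and K3 treat U differently under implication.

T; U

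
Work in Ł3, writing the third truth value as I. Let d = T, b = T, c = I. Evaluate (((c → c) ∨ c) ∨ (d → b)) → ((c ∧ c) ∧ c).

I

c → c = I → I = T  [min(1, 1−½+½)]
(c → c) ∨ c = T ∨ I = T
d → b = T → T = T
((c → c) ∨ c) ∨ (d → b) = T ∨ T = T
c ∧ c = I ∧ I = I
(c ∧ c) ∧ c = I ∧ I = I
(((c → c) ∨ c) ∨ (d → b)) → ((c ∧ c) ∧ c) = T → I = I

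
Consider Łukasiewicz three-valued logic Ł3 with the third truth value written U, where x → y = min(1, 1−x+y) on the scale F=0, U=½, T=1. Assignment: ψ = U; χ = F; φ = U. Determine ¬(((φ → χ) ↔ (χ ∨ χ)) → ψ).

φ → χ = U → F = U  [min(1, 1−½+0)]
χ ∨ χ = F ∨ F = F
(φ → χ) ↔ (χ ∨ χ) = U ↔ F = U
((φ → χ) ↔ (χ ∨ χ)) → ψ = U → U = T
¬(((φ → χ) ↔ (χ ∨ χ)) → ψ) = ¬T = F

F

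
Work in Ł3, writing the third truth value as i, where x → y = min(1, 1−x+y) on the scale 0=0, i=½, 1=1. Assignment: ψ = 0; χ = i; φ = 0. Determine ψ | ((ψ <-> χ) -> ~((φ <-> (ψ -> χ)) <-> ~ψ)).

ψ <-> χ = 0 <-> i = i
ψ -> χ = 0 -> i = 1
φ <-> (ψ -> χ) = 0 <-> 1 = 0
~ψ = ~0 = 1
(φ <-> (ψ -> χ)) <-> ~ψ = 0 <-> 1 = 0
~((φ <-> (ψ -> χ)) <-> ~ψ) = ~0 = 1
(ψ <-> χ) -> ~((φ <-> (ψ -> χ)) <-> ~ψ) = i -> 1 = 1
ψ | ((ψ <-> χ) -> ~((φ <-> (ψ -> χ)) <-> ~ψ)) = 0 | 1 = 1

1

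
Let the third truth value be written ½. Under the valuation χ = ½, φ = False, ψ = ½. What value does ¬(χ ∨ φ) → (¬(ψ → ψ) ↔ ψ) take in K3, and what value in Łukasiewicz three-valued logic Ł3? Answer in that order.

In K3: χ ∨ φ = ½ ∨ False = ½
¬(χ ∨ φ) = ¬½ = ½
ψ → ψ = ½ → ½ = ½
¬(ψ → ψ) = ¬½ = ½
¬(ψ → ψ) ↔ ψ = ½ ↔ ½ = ½
¬(χ ∨ φ) → (¬(ψ → ψ) ↔ ψ) = ½ → ½ = ½
In Łukasiewicz three-valued logic Ł3: χ ∨ φ = ½ ∨ False = ½
¬(χ ∨ φ) = ¬½ = ½
ψ → ψ = ½ → ½ = True
¬(ψ → ψ) = ¬True = False
¬(ψ → ψ) ↔ ψ = False ↔ ½ = ½
¬(χ ∨ φ) → (¬(ψ → ψ) ↔ ψ) = ½ → ½ = True
They differ because K3 and Łukasiewicz three-valued logic Ł3 treat ½ differently under implication.

½; True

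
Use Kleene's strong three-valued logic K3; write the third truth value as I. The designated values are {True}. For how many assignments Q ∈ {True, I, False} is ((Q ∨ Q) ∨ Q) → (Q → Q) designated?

Q=True: True ✓
Q=I: I ·
Q=False: True ✓

2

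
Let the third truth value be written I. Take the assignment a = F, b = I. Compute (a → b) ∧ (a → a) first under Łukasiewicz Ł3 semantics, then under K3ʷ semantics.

T; I

In Łukasiewicz Ł3: a → b = F → I = T
a → a = F → F = T
(a → b) ∧ (a → a) = T ∧ T = T
In K3ʷ: a → b = F → I = I  [any arg is the third value ⇒ result is the third value]
a → a = F → F = T
(a → b) ∧ (a → a) = I ∧ T = I
They differ because Łukasiewicz Ł3 and K3ʷ treat I differently under the binary connectives.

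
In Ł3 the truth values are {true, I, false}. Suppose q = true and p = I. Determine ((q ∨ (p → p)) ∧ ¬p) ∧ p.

p → p = I → I = true  [min(1, 1−½+½)]
q ∨ (p → p) = true ∨ true = true
¬p = ¬I = I
(q ∨ (p → p)) ∧ ¬p = true ∧ I = I
((q ∨ (p → p)) ∧ ¬p) ∧ p = I ∧ I = I

I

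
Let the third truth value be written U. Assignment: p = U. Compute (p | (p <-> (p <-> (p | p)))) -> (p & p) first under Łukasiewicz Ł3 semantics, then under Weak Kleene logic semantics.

T; U

In Łukasiewicz Ł3: p | p = U | U = U
p <-> (p | p) = U <-> U = T
p <-> (p <-> (p | p)) = U <-> T = U
p | (p <-> (p <-> (p | p))) = U | U = U
p & p = U & U = U
(p | (p <-> (p <-> (p | p)))) -> (p & p) = U -> U = T
In Weak Kleene logic: p | p = U | U = U
p <-> (p | p) = U <-> U = U
p <-> (p <-> (p | p)) = U <-> U = U
p | (p <-> (p <-> (p | p))) = U | U = U
p & p = U & U = U
(p | (p <-> (p <-> (p | p)))) -> (p & p) = U -> U = U
They differ because Łukasiewicz Ł3 and Weak Kleene logic treat U differently under the binary connectives.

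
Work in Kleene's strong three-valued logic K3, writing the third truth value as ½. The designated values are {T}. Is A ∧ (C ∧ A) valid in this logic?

Countermodel: A=T, C=½ gives ½, which is not designated.

No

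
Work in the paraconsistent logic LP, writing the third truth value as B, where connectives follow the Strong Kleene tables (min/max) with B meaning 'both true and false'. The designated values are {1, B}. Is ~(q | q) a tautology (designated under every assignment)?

Countermodel: q=1 gives 0, which is not designated.

No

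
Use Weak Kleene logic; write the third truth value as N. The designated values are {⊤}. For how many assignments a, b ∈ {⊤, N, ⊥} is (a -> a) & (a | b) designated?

3

Designated under: (a=⊤, b=⊤); (a=⊤, b=⊥); (a=⊥, b=⊤).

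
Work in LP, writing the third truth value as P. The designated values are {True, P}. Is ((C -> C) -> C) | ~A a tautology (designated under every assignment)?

Countermodel: C=False, A=True gives False, which is not designated.

No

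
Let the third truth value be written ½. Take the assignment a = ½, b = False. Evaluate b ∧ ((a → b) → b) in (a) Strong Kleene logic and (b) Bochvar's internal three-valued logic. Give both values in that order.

In Strong Kleene logic: a → b = ½ → False = ½
(a → b) → b = ½ → False = ½
b ∧ ((a → b) → b) = False ∧ ½ = False
In Bochvar's internal three-valued logic: a → b = ½ → False = ½  [any arg is the third value ⇒ result is the third value]
(a → b) → b = ½ → False = ½
b ∧ ((a → b) → b) = False ∧ ½ = ½
They differ because Strong Kleene logic and Bochvar's internal three-valued logic treat ½ differently under the binary connectives.

False; ½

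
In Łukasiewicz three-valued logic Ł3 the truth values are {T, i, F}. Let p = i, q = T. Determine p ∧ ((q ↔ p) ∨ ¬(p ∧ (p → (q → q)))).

i

q ↔ p = T ↔ i = i
q → q = T → T = T
p → (q → q) = i → T = T
p ∧ (p → (q → q)) = i ∧ T = i
¬(p ∧ (p → (q → q))) = ¬i = i
(q ↔ p) ∨ ¬(p ∧ (p → (q → q))) = i ∨ i = i
p ∧ ((q ↔ p) ∨ ¬(p ∧ (p → (q → q)))) = i ∧ i = i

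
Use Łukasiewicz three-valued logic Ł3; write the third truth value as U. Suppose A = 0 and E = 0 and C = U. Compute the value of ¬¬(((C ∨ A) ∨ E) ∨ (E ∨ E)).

U

C ∨ A = U ∨ 0 = U
(C ∨ A) ∨ E = U ∨ 0 = U
E ∨ E = 0 ∨ 0 = 0
((C ∨ A) ∨ E) ∨ (E ∨ E) = U ∨ 0 = U
¬(((C ∨ A) ∨ E) ∨ (E ∨ E)) = ¬U = U
¬¬(((C ∨ A) ∨ E) ∨ (E ∨ E)) = ¬U = U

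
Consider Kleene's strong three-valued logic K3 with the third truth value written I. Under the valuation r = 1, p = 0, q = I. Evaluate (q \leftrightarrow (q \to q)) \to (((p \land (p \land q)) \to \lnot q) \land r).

q \to q = I \to I = I  [\lnot I \lor I]
q \leftrightarrow (q \to q) = I \leftrightarrow I = I
p \land q = 0 \land I = 0
p \land (p \land q) = 0 \land 0 = 0
\lnot q = \lnot I = I
(p \land (p \land q)) \to \lnot q = 0 \to I = 1
((p \land (p \land q)) \to \lnot q) \land r = 1 \land 1 = 1
(q \leftrightarrow (q \to q)) \to (((p \land (p \land q)) \to \lnot q) \land r) = I \to 1 = 1

1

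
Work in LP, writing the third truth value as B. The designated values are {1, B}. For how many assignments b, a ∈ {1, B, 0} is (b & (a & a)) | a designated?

Of the 9 assignments, 6 give a value in {1, B}.

6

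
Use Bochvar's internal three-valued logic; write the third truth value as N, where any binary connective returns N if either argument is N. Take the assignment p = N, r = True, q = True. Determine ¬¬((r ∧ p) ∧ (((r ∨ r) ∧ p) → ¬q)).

r ∧ p = True ∧ N = N
r ∨ r = True ∨ True = True
(r ∨ r) ∧ p = True ∧ N = N
¬q = ¬True = False
((r ∨ r) ∧ p) → ¬q = N → False = N  [any arg is the third value ⇒ result is the third value]
(r ∧ p) ∧ (((r ∨ r) ∧ p) → ¬q) = N ∧ N = N
¬((r ∧ p) ∧ (((r ∨ r) ∧ p) → ¬q)) = ¬N = N
¬¬((r ∧ p) ∧ (((r ∨ r) ∧ p) → ¬q)) = ¬N = N

N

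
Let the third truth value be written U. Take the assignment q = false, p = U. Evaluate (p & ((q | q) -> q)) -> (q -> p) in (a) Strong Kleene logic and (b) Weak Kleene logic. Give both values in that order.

true; U

In Strong Kleene logic: q | q = false | false = false
(q | q) -> q = false -> false = true
p & ((q | q) -> q) = U & true = U
q -> p = false -> U = true  [~false | U]
(p & ((q | q) -> q)) -> (q -> p) = U -> true = true
In Weak Kleene logic: q | q = false | false = false
(q | q) -> q = false -> false = true
p & ((q | q) -> q) = U & true = U
q -> p = false -> U = U  [any arg is the third value ⇒ result is the third value]
(p & ((q | q) -> q)) -> (q -> p) = U -> U = U
They differ because Strong Kleene logic and Weak Kleene logic treat U differently under the binary connectives.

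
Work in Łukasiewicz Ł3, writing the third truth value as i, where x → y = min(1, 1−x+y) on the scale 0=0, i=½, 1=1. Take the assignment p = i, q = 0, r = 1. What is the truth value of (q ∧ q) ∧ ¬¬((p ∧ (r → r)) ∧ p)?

0

q ∧ q = 0 ∧ 0 = 0
r → r = 1 → 1 = 1
p ∧ (r → r) = i ∧ 1 = i
(p ∧ (r → r)) ∧ p = i ∧ i = i
¬((p ∧ (r → r)) ∧ p) = ¬i = i
¬¬((p ∧ (r → r)) ∧ p) = ¬i = i
(q ∧ q) ∧ ¬¬((p ∧ (r → r)) ∧ p) = 0 ∧ i = 0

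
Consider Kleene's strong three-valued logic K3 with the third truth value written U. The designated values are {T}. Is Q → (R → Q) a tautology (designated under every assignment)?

Countermodel: Q=U, R=T gives U, which is not designated.

No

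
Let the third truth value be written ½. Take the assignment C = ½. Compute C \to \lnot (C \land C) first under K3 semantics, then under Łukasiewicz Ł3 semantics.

In K3: C \land C = ½ \land ½ = ½
\lnot (C \land C) = \lnot ½ = ½
C \to \lnot (C \land C) = ½ \to ½ = ½  [\lnot ½ \lor ½]
In Łukasiewicz Ł3: C \land C = ½ \land ½ = ½
\lnot (C \land C) = \lnot ½ = ½
C \to \lnot (C \land C) = ½ \to ½ = ⊤  [min(1, 1−½+½)]
They differ because K3 and Łukasiewicz Ł3 treat ½ differently under implication.

½; ⊤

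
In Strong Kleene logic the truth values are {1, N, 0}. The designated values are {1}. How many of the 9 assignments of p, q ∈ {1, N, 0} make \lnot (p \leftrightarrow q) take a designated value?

2

Designated under: (p=1, q=0); (p=0, q=1).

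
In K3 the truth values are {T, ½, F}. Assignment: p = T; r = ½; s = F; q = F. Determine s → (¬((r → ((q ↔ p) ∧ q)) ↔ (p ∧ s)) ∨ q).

q ↔ p = F ↔ T = F
(q ↔ p) ∧ q = F ∧ F = F
r → ((q ↔ p) ∧ q) = ½ → F = ½  [¬½ ∨ F]
p ∧ s = T ∧ F = F
(r → ((q ↔ p) ∧ q)) ↔ (p ∧ s) = ½ ↔ F = ½
¬((r → ((q ↔ p) ∧ q)) ↔ (p ∧ s)) = ¬½ = ½
¬((r → ((q ↔ p) ∧ q)) ↔ (p ∧ s)) ∨ q = ½ ∨ F = ½
s → (¬((r → ((q ↔ p) ∧ q)) ↔ (p ∧ s)) ∨ q) = F → ½ = T

T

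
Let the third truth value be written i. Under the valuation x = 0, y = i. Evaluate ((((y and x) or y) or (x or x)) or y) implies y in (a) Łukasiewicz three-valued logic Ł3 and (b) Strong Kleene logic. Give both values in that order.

In Łukasiewicz three-valued logic Ł3: y and x = i and 0 = 0
(y and x) or y = 0 or i = i
x or x = 0 or 0 = 0
((y and x) or y) or (x or x) = i or 0 = i
(((y and x) or y) or (x or x)) or y = i or i = i
((((y and x) or y) or (x or x)) or y) implies y = i implies i = 1
In Strong Kleene logic: y and x = i and 0 = 0
(y and x) or y = 0 or i = i
x or x = 0 or 0 = 0
((y and x) or y) or (x or x) = i or 0 = i
(((y and x) or y) or (x or x)) or y = i or i = i
((((y and x) or y) or (x or x)) or y) implies y = i implies i = i  [not i or i]
They differ because Łukasiewicz three-valued logic Ł3 and Strong Kleene logic treat i differently under implication.

1; i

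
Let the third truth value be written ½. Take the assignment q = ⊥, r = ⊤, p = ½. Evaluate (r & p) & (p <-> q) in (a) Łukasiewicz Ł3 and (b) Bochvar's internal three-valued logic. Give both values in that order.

In Łukasiewicz Ł3: r & p = ⊤ & ½ = ½
p <-> q = ½ <-> ⊥ = ½  [1 − |½−0|]
(r & p) & (p <-> q) = ½ & ½ = ½
In Bochvar's internal three-valued logic: r & p = ⊤ & ½ = ½
p <-> q = ½ <-> ⊥ = ½
(r & p) & (p <-> q) = ½ & ½ = ½

½; ½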